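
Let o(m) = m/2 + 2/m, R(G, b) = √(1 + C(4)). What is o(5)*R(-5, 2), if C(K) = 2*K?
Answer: 87/10 ≈ 8.7000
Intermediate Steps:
R(G, b) = 3 (R(G, b) = √(1 + 2*4) = √(1 + 8) = √9 = 3)
o(m) = m/2 + 2/m (o(m) = m*(½) + 2/m = m/2 + 2/m)
o(5)*R(-5, 2) = ((½)*5 + 2/5)*3 = (5/2 + 2*(⅕))*3 = (5/2 + ⅖)*3 = (29/10)*3 = 87/10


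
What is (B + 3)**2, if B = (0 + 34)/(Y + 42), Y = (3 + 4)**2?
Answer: 94249/8281 ≈ 11.381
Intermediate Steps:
Y = 49 (Y = 7**2 = 49)
B = 34/91 (B = (0 + 34)/(49 + 42) = 34/91 ≈ 0.37363)
(B + 3)**2 = (34/91 + 3)**2 = (307/91)**2 = 94249/8281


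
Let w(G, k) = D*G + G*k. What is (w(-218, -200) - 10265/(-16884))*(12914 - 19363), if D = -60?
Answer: -6171663237865/16884 ≈ -3.6553e+8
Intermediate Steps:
w(G, k) = -60*G + G*k
(w(-218, -200) - 10265/(-16884))*(12914 - 19363) = (-218*(-60 - 200) - 10265/(-16884))*(12914 - 19363) = (-218*(-260) - 10265*(-1/16884))*(-6449) = (56680 + 10265/16884)*(-6449) = (956995385/16884)*(-6449) = -6171663237865/16884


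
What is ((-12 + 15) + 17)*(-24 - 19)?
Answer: -860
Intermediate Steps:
((-12 + 15) + 17)*(-24 - 19) = (3 + 17)*(-43) = 20*(-43) = -860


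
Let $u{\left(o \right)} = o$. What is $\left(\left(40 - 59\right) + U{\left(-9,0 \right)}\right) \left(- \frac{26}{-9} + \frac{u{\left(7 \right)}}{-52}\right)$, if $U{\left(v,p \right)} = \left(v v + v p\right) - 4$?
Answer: $\frac{37381}{234} \approx 159.75$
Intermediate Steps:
$U{\left(v,p \right)} = -4 + v^{2} + p v$ ($U{\left(v,p \right)} = \left(v^{2} + p v\right) - 4 = -4 + v^{2} + p v$)
$\left(\left(40 - 59\right) + U{\left(-9,0 \right)}\right) \left(- \frac{26}{-9} + \frac{u{\left(7 \right)}}{-52}\right) = \left(\left(40 - 59\right) + \left(-4 + \left(-9\right)^{2} + 0 \left(-9\right)\right)\right) \left(- \frac{26}{-9} + \frac{7}{-52}\right) = \left(-19 + \left(-4 + 81 + 0\right)\right) \left(\left(-26\right) \left(- \frac{1}{9}\right) + 7 \left(- \frac{1}{52}\right)\right) = \left(-19 + 77\right) \left(\frac{26}{9} - \frac{7}{52}\right) = 58 \cdot \frac{1289}{468} = \frac{37381}{234}$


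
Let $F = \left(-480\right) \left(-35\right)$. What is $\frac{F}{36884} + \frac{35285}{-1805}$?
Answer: $- \frac{63556397}{3328781} \approx -19.093$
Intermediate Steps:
$F = 16800$
$\frac{F}{36884} + \frac{35285}{-1805} = \frac{16800}{36884} + \frac{35285}{-1805} = 16800 \cdot \frac{1}{36884} + 35285 \left(- \frac{1}{1805}\right) = \frac{4200}{9221} - \frac{7057}{361} = - \frac{63556397}{3328781}$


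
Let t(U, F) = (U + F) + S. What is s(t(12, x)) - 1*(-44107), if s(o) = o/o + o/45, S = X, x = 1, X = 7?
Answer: 396976/9 ≈ 44108.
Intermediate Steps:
S = 7
t(U, F) = 7 + F + U (t(U, F) = (U + F) + 7 = (F + U) + 7 = 7 + F + U)
s(o) = 1 + o/45 (s(o) = 1 + o*(1/45) = 1 + o/45)
s(t(12, x)) - 1*(-44107) = (1 + (7 + 1 + 12)/45) - 1*(-44107) = (1 + (1/45)*20) + 44107 = (1 + 4/9) + 44107 = 13/9 + 44107 = 396976/9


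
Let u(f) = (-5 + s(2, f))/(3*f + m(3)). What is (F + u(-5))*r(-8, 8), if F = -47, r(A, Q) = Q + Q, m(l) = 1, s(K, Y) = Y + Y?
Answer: -5144/7 ≈ -734.86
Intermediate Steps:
s(K, Y) = 2*Y
r(A, Q) = 2*Q
u(f) = (-5 + 2*f)/(1 + 3*f) (u(f) = (-5 + 2*f)/(3*f + 1) = (-5 + 2*f)/(1 + 3*f))
(F + u(-5))*r(-8, 8) = (-47 + (-5 + 2*(-5))/(1 + 3*(-5)))*(2*8) = (-47 + (-5 - 10)/(1 - 15))*16 = (-47 - 15/(-14))*16 = (-47 - 1/14*(-15))*16 = (-47 + 15/14)*16 = -643/14*16 = -5144/7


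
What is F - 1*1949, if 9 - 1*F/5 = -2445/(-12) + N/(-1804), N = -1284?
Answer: -5279061/1804 ≈ -2926.3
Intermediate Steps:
F = -1763065/1804 (F = 45 - 5*(-2445/(-12) - 1284/(-1804)) = 45 - 5*(-2445*(-1/12) - 1284*(-1/1804)) = 45 - 5*(815/4 + 321/451) = 45 - 5*368849/1804 = 45 - 1844245/1804 = -1763065/1804 ≈ -977.31)
F - 1*1949 = -1763065/1804 - 1*1949 = -1763065/1804 - 1949 = -5279061/1804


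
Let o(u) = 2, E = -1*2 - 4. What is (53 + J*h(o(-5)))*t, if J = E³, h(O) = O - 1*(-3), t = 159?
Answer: -163293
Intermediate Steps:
E = -6 (E = -2 - 4 = -6)
h(O) = 3 + O (h(O) = O + 3 = 3 + O)
J = -216 (J = (-6)³ = -216)
(53 + J*h(o(-5)))*t = (53 - 216*(3 + 2))*159 = (53 - 216*5)*159 = (53 - 1080)*159 = -1027*159 = -163293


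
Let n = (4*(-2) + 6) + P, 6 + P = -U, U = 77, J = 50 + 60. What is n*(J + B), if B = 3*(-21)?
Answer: -3995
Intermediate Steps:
J = 110
B = -63
P = -83 (P = -6 - 1*77 = -6 - 77 = -83)
n = -85 (n = (4*(-2) + 6) - 83 = (-8 + 6) - 83 = -2 - 83 = -85)
n*(J + B) = -85*(110 - 63) = -85*47 = -3995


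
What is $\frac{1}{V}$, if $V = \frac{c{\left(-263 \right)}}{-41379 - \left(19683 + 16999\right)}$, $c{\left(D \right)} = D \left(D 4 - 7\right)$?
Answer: $- \frac{78061}{278517} \approx -0.28027$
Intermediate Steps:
$c{\left(D \right)} = D \left(-7 + 4 D\right)$ ($c{\left(D \right)} = D \left(4 D - 7\right) = D \left(-7 + 4 D\right)$)
$V = - \frac{278517}{78061}$ ($V = \frac{\left(-263\right) \left(-7 + 4 \left(-263\right)\right)}{-41379 - \left(19683 + 16999\right)} = \frac{\left(-263\right) \left(-7 - 1052\right)}{-41379 - 36682} = \frac{\left(-263\right) \left(-1059\right)}{-41379 - 36682} = \frac{278517}{-78061} = 278517 \left(- \frac{1}{78061}\right) = - \frac{278517}{78061} \approx -3.5679$)
$\frac{1}{V} = \frac{1}{- \frac{278517}{78061}} = - \frac{78061}{278517}$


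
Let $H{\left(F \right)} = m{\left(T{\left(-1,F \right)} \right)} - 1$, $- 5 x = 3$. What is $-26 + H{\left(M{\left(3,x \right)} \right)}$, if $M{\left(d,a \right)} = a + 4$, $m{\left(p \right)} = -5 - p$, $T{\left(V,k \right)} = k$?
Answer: $- \frac{177}{5} \approx -35.4$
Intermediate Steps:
$x = - \frac{3}{5}$ ($x = \left(- \frac{1}{5}\right) 3 = - \frac{3}{5} \approx -0.6$)
$M{\left(d,a \right)} = 4 + a$
$H{\left(F \right)} = -6 - F$ ($H{\left(F \right)} = \left(-5 - F\right) - 1 = -6 - F$)
$-26 + H{\left(M{\left(3,x \right)} \right)} = -26 - \frac{47}{5} = - \frac{177}{5}$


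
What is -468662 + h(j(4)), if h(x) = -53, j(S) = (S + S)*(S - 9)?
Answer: -468715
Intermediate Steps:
j(S) = 2*S*(-9 + S) (j(S) = (2*S)*(-9 + S) = 2*S*(-9 + S))
-468662 + h(j(4)) = -468662 - 53 = -468715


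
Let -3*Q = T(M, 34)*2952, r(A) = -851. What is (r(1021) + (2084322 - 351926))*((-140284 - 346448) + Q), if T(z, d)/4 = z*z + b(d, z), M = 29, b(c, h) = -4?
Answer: -6547255618380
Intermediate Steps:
T(z, d) = -16 + 4*z² (T(z, d) = 4*(z*z - 4) = 4*(z² - 4) = 4*(-4 + z²) = -16 + 4*z²)
Q = -3294432 (Q = -(-16 + 4*29²)*2952/3 = -(-16 + 4*841)*2952/3 = -(-16 + 3364)*2952/3 = -1116*2952 = -⅓*9883296 = -3294432)
(r(1021) + (2084322 - 351926))*((-140284 - 346448) + Q) = (-851 + (2084322 - 351926))*((-140284 - 346448) - 3294432) = (-851 + 1732396)*(-486732 - 3294432) = 1731545*(-3781164) = -6547255618380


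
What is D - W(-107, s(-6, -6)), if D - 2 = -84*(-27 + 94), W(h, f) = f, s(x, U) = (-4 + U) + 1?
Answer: -5617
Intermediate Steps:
s(x, U) = -3 + U
D = -5626 (D = 2 - 84*(-27 + 94) = 2 - 84*67 = 2 - 5628 = -5626)
D - W(-107, s(-6, -6)) = -5626 - (-3 - 6) = -5626 - 1*(-9) = -5626 + 9 = -5617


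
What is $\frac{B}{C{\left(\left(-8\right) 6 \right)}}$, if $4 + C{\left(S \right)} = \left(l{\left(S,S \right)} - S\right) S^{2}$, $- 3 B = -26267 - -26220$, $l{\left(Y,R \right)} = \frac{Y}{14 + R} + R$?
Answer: $\frac{799}{165684} \approx 0.0048224$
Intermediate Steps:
$l{\left(Y,R \right)} = R + \frac{Y}{14 + R}$ ($l{\left(Y,R \right)} = \frac{Y}{14 + R} + R = R + \frac{Y}{14 + R}$)
$B = \frac{47}{3}$ ($B = - \frac{-26267 - -26220}{3} = - \frac{-26267 + 26220}{3} = \left(- \frac{1}{3}\right) \left(-47\right) = \frac{47}{3} \approx 15.667$)
$C{\left(S \right)} = -4 + S^{2} \left(- S + \frac{S^{2} + 15 S}{14 + S}\right)$ ($C{\left(S \right)} = -4 + \left(\frac{S + S^{2} + 14 S}{14 + S} - S\right) S^{2} = -4 + \left(\frac{S^{2} + 15 S}{14 + S} - S\right) S^{2} = -4 + \left(- S + \frac{S^{2} + 15 S}{14 + S}\right) S^{2} = -4 + S^{2} \left(- S + \frac{S^{2} + 15 S}{14 + S}\right)$)
$\frac{B}{C{\left(\left(-8\right) 6 \right)}} = \frac{47}{3 \frac{-56 + \left(\left(-8\right) 6\right)^{3} - 4 \left(\left(-8\right) 6\right)}{14 - 48}} = \frac{47}{3 \frac{-56 + \left(-48\right)^{3} - -192}{14 - 48}} = \frac{47}{3 \frac{-56 - 110592 + 192}{-34}} = \frac{47}{3 \left(\left(- \frac{1}{34}\right) \left(-110456\right)\right)} = \frac{47}{3 \cdot \frac{55228}{17}} = \frac{47}{3} \cdot \frac{17}{55228} = \frac{799}{165684}$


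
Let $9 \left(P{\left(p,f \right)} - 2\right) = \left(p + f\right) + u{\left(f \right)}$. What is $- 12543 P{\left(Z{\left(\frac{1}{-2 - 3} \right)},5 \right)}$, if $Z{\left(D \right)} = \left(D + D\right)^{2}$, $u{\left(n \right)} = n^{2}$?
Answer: $- \frac{5033924}{75} \approx -67119.0$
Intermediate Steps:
$Z{\left(D \right)} = 4 D^{2}$ ($Z{\left(D \right)} = \left(2 D\right)^{2} = 4 D^{2}$)
$P{\left(p,f \right)} = 2 + \frac{f}{9} + \frac{p}{9} + \frac{f^{2}}{9}$ ($P{\left(p,f \right)} = 2 + \frac{\left(p + f\right) + f^{2}}{9} = 2 + \frac{\left(f + p\right) + f^{2}}{9} = 2 + \frac{f + p + f^{2}}{9} = 2 + \left(\frac{f}{9} + \frac{p}{9} + \frac{f^{2}}{9}\right) = 2 + \frac{f}{9} + \frac{p}{9} + \frac{f^{2}}{9}$)
$- 12543 P{\left(Z{\left(\frac{1}{-2 - 3} \right)},5 \right)} = - 12543 \left(2 + \frac{1}{9} \cdot 5 + \frac{4 \left(\frac{1}{-2 - 3}\right)^{2}}{9} + \frac{5^{2}}{9}\right) = - 12543 \left(2 + \frac{5}{9} + \frac{4 \left(\frac{1}{-5}\right)^{2}}{9} + \frac{1}{9} \cdot 25\right) = - 12543 \left(2 + \frac{5}{9} + \frac{4 \left(- \frac{1}{5}\right)^{2}}{9} + \frac{25}{9}\right) = - 12543 \left(2 + \frac{5}{9} + \frac{4 \cdot \frac{1}{25}}{9} + \frac{25}{9}\right) = - 12543 \left(2 + \frac{5}{9} + \frac{1}{9} \cdot \frac{4}{25} + \frac{25}{9}\right) = - 12543 \left(2 + \frac{5}{9} + \frac{4}{225} + \frac{25}{9}\right) = \left(-12543\right) \frac{1204}{225} = - \frac{5033924}{75}$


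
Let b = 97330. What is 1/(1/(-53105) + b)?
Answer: 53105/5168709649 ≈ 1.0274e-5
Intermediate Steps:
1/(1/(-53105) + b) = 1/(1/(-53105) + 97330) = 1/(-1/53105 + 97330) = 1/(5168709649/53105) = 53105/5168709649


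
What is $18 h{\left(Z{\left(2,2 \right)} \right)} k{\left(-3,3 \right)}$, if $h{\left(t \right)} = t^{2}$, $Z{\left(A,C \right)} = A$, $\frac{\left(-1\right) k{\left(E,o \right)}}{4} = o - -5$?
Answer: $-2304$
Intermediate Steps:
$k{\left(E,o \right)} = -20 - 4 o$ ($k{\left(E,o \right)} = - 4 \left(o - -5\right) = - 4 \left(o + 5\right) = - 4 \left(5 + o\right) = -20 - 4 o$)
$18 h{\left(Z{\left(2,2 \right)} \right)} k{\left(-3,3 \right)} = 18 \cdot 2^{2} \left(-20 - 12\right) = 18 \cdot 4 \left(-20 - 12\right) = 72 \left(-32\right) = -2304$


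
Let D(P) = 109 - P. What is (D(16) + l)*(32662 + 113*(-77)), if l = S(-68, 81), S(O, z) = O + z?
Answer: 2539866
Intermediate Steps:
l = 13 (l = -68 + 81 = 13)
(D(16) + l)*(32662 + 113*(-77)) = ((109 - 1*16) + 13)*(32662 + 113*(-77)) = ((109 - 16) + 13)*(32662 - 8701) = (93 + 13)*23961 = 106*23961 = 2539866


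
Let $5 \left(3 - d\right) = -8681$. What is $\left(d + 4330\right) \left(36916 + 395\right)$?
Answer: $\frac{1132239606}{5} \approx 2.2645 \cdot 10^{8}$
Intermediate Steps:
$d = \frac{8696}{5}$ ($d = 3 - - \frac{8681}{5} = 3 + \frac{8681}{5} = \frac{8696}{5} \approx 1739.2$)
$\left(d + 4330\right) \left(36916 + 395\right) = \left(\frac{8696}{5} + 4330\right) \left(36916 + 395\right) = \frac{30346}{5} \cdot 37311 = \frac{1132239606}{5}$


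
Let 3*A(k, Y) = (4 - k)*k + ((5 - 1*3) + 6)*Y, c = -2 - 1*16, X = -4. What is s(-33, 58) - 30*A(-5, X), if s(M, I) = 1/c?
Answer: 13859/18 ≈ 769.94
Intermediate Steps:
c = -18 (c = -2 - 16 = -18)
s(M, I) = -1/18 (s(M, I) = 1/(-18) = -1/18)
A(k, Y) = 8*Y/3 + k*(4 - k)/3 (A(k, Y) = ((4 - k)*k + ((5 - 1*3) + 6)*Y)/3 = (k*(4 - k) + ((5 - 3) + 6)*Y)/3 = (k*(4 - k) + (2 + 6)*Y)/3 = (k*(4 - k) + 8*Y)/3 = (8*Y + k*(4 - k))/3 = 8*Y/3 + k*(4 - k)/3)
s(-33, 58) - 30*A(-5, X) = -1/18 - 30*(-⅓*(-5)² + (4/3)*(-5) + (8/3)*(-4)) = -1/18 - 30*(-⅓*25 - 20/3 - 32/3) = -1/18 - 30*(-25/3 - 20/3 - 32/3) = -1/18 - 30*(-77)/3 = -1/18 - 1*(-770) = -1/18 + 770 = 13859/18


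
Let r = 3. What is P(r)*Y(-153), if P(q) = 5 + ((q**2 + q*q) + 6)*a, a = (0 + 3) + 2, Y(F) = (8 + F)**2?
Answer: 2628125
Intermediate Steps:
a = 5 (a = 3 + 2 = 5)
P(q) = 35 + 10*q**2 (P(q) = 5 + ((q**2 + q*q) + 6)*5 = 5 + ((q**2 + q**2) + 6)*5 = 5 + (2*q**2 + 6)*5 = 5 + (6 + 2*q**2)*5 = 5 + (30 + 10*q**2) = 35 + 10*q**2)
P(r)*Y(-153) = (35 + 10*3**2)*(8 - 153)**2 = (35 + 10*9)*(-145)**2 = (35 + 90)*21025 = 125*21025 = 2628125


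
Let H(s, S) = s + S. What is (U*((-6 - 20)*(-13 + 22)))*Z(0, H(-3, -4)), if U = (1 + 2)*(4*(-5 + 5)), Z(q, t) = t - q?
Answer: 0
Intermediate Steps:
H(s, S) = S + s
U = 0 (U = 3*(4*0) = 3*0 = 0)
(U*((-6 - 20)*(-13 + 22)))*Z(0, H(-3, -4)) = (0*((-6 - 20)*(-13 + 22)))*((-4 - 3) - 1*0) = (0*(-26*9))*(-7 + 0) = (0*(-234))*(-7) = 0*(-7) = 0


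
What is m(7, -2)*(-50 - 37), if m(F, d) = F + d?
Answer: -435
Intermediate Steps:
m(7, -2)*(-50 - 37) = (7 - 2)*(-50 - 37) = 5*(-87) = -435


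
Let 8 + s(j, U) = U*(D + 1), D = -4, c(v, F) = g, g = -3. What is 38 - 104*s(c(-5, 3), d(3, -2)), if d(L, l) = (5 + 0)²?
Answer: 8670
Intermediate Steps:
c(v, F) = -3
d(L, l) = 25 (d(L, l) = 5² = 25)
s(j, U) = -8 - 3*U (s(j, U) = -8 + U*(-4 + 1) = -8 + U*(-3) = -8 - 3*U)
38 - 104*s(c(-5, 3), d(3, -2)) = 38 - 104*(-8 - 3*25) = 38 - 104*(-8 - 75) = 38 - 104*(-83) = 38 + 8632 = 8670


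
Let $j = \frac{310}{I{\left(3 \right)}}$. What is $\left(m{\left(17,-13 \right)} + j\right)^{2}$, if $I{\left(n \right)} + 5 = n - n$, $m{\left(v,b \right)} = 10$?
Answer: $2704$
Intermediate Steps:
$I{\left(n \right)} = -5$ ($I{\left(n \right)} = -5 + \left(n - n\right) = -5 + 0 = -5$)
$j = -62$ ($j = \frac{310}{-5} = 310 \left(- \frac{1}{5}\right) = -62$)
$\left(m{\left(17,-13 \right)} + j\right)^{2} = \left(10 - 62\right)^{2} = \left(-52\right)^{2} = 2704$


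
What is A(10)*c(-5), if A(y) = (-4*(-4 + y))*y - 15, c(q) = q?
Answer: 1275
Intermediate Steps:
A(y) = -15 + y*(16 - 4*y) (A(y) = (16 - 4*y)*y - 15 = y*(16 - 4*y) - 15 = -15 + y*(16 - 4*y))
A(10)*c(-5) = (-15 - 4*10² + 16*10)*(-5) = (-15 - 4*100 + 160)*(-5) = (-15 - 400 + 160)*(-5) = -255*(-5) = 1275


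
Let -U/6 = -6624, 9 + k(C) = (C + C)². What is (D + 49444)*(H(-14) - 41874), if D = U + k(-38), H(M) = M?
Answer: -3977475040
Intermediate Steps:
k(C) = -9 + 4*C² (k(C) = -9 + (C + C)² = -9 + (2*C)² = -9 + 4*C²)
U = 39744 (U = -6*(-6624) = 39744)
D = 45511 (D = 39744 + (-9 + 4*(-38)²) = 39744 + (-9 + 4*1444) = 39744 + (-9 + 5776) = 39744 + 5767 = 45511)
(D + 49444)*(H(-14) - 41874) = (45511 + 49444)*(-14 - 41874) = 94955*(-41888) = -3977475040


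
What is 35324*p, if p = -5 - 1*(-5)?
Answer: 0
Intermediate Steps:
p = 0 (p = -5 + 5 = 0)
35324*p = 35324*0 = 0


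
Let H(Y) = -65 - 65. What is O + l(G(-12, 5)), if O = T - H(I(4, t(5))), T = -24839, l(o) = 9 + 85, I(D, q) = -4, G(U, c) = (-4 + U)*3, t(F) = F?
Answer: -24615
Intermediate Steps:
G(U, c) = -12 + 3*U
l(o) = 94
H(Y) = -130
O = -24709 (O = -24839 - 1*(-130) = -24839 + 130 = -24709)
O + l(G(-12, 5)) = -24709 + 94 = -24615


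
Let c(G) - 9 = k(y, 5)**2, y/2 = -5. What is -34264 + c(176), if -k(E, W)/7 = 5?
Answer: -33030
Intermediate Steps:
y = -10 (y = 2*(-5) = -10)
k(E, W) = -35 (k(E, W) = -7*5 = -35)
c(G) = 1234 (c(G) = 9 + (-35)**2 = 9 + 1225 = 1234)
-34264 + c(176) = -34264 + 1234 = -33030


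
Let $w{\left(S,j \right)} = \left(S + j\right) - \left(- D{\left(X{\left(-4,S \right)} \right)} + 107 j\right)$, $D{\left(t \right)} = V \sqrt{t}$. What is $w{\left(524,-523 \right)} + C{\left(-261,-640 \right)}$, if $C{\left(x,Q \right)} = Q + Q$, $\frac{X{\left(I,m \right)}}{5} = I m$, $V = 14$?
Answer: $54682 + 56 i \sqrt{655} \approx 54682.0 + 1433.2 i$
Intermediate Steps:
$X{\left(I,m \right)} = 5 I m$
$D{\left(t \right)} = 14 \sqrt{t}$
$C{\left(x,Q \right)} = 2 Q$
$w{\left(S,j \right)} = S - 106 j + 28 \sqrt{5} \sqrt{- S}$ ($w{\left(S,j \right)} = \left(S + j\right) - \left(- 14 \cdot 2 \sqrt{5} \sqrt{- S} + 107 j\right) = \left(S + j\right) - \left(107 j - 28 \sqrt{5} \sqrt{- S}\right) = S - 106 j + 28 \sqrt{5} \sqrt{- S}$)
$w{\left(524,-523 \right)} + C{\left(-261,-640 \right)} = \left(524 - -55438 + 28 \sqrt{5} \sqrt{\left(-1\right) 524}\right) + 2 \left(-640\right) = \left(524 + 55438 + 28 \sqrt{5} \sqrt{-524}\right) - 1280 = \left(524 + 55438 + 28 \sqrt{5} \cdot 2 i \sqrt{131}\right) - 1280 = \left(524 + 55438 + 56 i \sqrt{655}\right) - 1280 = \left(55962 + 56 i \sqrt{655}\right) - 1280 = 54682 + 56 i \sqrt{655}$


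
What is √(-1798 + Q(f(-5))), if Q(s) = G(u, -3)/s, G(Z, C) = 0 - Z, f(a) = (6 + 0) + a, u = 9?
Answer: I*√1807 ≈ 42.509*I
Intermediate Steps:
f(a) = 6 + a
G(Z, C) = -Z
Q(s) = -9/s (Q(s) = (-1*9)/s = -9/s)
√(-1798 + Q(f(-5))) = √(-1798 - 9/(6 - 5)) = √(-1798 - 9/1) = √(-1798 - 9*1) = √(-1798 - 9) = √(-1807) = I*√1807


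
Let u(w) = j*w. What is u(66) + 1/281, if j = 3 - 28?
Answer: -463649/281 ≈ -1650.0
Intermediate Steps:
j = -25
u(w) = -25*w
u(66) + 1/281 = -25*66 + 1/281 = -1650 + 1/281 = -463649/281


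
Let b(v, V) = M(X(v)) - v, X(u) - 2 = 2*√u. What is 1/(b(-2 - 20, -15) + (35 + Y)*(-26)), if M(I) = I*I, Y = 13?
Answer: -I/(8*√22 + 1310*I) ≈ -0.00076273 - 2.1848e-5*I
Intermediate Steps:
X(u) = 2 + 2*√u
M(I) = I²
b(v, V) = (2 + 2*√v)² - v
1/(b(-2 - 20, -15) + (35 + Y)*(-26)) = 1/((-(-2 - 20) + 4*(1 + √(-2 - 20))²) + (35 + 13)*(-26)) = 1/((-1*(-22) + 4*(1 + √(-22))²) + 48*(-26)) = 1/((22 + 4*(1 + I*√22)²) - 1248) = 1/(-1226 + 4*(1 + I*√22)²)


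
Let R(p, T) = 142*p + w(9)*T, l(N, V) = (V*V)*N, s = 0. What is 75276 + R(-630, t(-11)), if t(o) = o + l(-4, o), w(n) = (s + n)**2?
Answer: -54279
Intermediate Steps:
l(N, V) = N*V**2 (l(N, V) = V**2*N = N*V**2)
w(n) = n**2 (w(n) = (0 + n)**2 = n**2)
t(o) = o - 4*o**2
R(p, T) = 81*T + 142*p (R(p, T) = 142*p + 9**2*T = 142*p + 81*T = 81*T + 142*p)
75276 + R(-630, t(-11)) = 75276 + (81*(-11*(1 - 4*(-11))) + 142*(-630)) = 75276 + (81*(-11*(1 + 44)) - 89460) = 75276 + (81*(-11*45) - 89460) = 75276 + (81*(-495) - 89460) = 75276 + (-40095 - 89460) = 75276 - 129555 = -54279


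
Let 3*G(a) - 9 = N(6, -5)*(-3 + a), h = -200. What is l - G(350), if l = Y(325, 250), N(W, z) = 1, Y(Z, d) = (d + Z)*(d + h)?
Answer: 85894/3 ≈ 28631.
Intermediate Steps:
Y(Z, d) = (-200 + d)*(Z + d) (Y(Z, d) = (d + Z)*(d - 200) = (Z + d)*(-200 + d) = (-200 + d)*(Z + d))
l = 28750 (l = 250² - 200*325 - 200*250 + 325*250 = 62500 - 65000 - 50000 + 81250 = 28750)
G(a) = 2 + a/3 (G(a) = 3 + (1*(-3 + a))/3 = 3 + (-3 + a)/3 = 3 + (-1 + a/3) = 2 + a/3)
l - G(350) = 28750 - (2 + (⅓)*350) = 28750 - (2 + 350/3) = 28750 - 1*356/3 = 28750 - 356/3 = 85894/3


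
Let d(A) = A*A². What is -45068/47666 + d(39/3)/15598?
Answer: -299124231/371747134 ≈ -0.80464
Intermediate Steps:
d(A) = A³
-45068/47666 + d(39/3)/15598 = -45068/47666 + (39/3)³/15598 = -45068*1/47666 + (39*(⅓))³*(1/15598) = -22534/23833 + 13³*(1/15598) = -22534/23833 + 2197*(1/15598) = -22534/23833 + 2197/15598 = -299124231/371747134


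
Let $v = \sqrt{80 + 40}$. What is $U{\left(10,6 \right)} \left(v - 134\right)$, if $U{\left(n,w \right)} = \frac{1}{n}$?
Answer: $- \frac{67}{5} + \frac{\sqrt{30}}{5} \approx -12.305$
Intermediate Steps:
$v = 2 \sqrt{30}$ ($v = \sqrt{120} = 2 \sqrt{30} \approx 10.954$)
$U{\left(10,6 \right)} \left(v - 134\right) = \frac{2 \sqrt{30} - 134}{10} = \frac{-134 + 2 \sqrt{30}}{10} = - \frac{67}{5} + \frac{\sqrt{30}}{5}$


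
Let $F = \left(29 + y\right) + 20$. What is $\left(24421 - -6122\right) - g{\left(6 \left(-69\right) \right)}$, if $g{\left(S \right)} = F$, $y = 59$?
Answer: $30435$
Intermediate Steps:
$F = 108$ ($F = \left(29 + 59\right) + 20 = 88 + 20 = 108$)
$g{\left(S \right)} = 108$
$\left(24421 - -6122\right) - g{\left(6 \left(-69\right) \right)} = \left(24421 - -6122\right) - 108 = \left(24421 + 6122\right) - 108 = 30543 - 108 = 30435$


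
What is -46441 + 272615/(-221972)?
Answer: -10308874267/221972 ≈ -46442.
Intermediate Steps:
-46441 + 272615/(-221972) = -46441 + 272615*(-1/221972) = -46441 - 272615/221972 = -10308874267/221972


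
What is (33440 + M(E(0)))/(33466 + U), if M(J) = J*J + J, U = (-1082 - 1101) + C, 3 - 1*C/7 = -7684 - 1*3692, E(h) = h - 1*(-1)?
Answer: 16721/55468 ≈ 0.30145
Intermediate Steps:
E(h) = 1 + h (E(h) = h + 1 = 1 + h)
C = 79653 (C = 21 - 7*(-7684 - 1*3692) = 21 - 7*(-7684 - 3692) = 21 - 7*(-11376) = 21 + 79632 = 79653)
U = 77470 (U = (-1082 - 1101) + 79653 = -2183 + 79653 = 77470)
M(J) = J + J² (M(J) = J² + J = J + J²)
(33440 + M(E(0)))/(33466 + U) = (33440 + (1 + 0)*(1 + (1 + 0)))/(33466 + 77470) = (33440 + 1*(1 + 1))/110936 = (33440 + 1*2)*(1/110936) = (33440 + 2)*(1/110936) = 33442*(1/110936) = 16721/55468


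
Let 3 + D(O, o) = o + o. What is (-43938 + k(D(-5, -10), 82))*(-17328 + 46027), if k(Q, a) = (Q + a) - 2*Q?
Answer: -1257963267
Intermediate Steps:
D(O, o) = -3 + 2*o (D(O, o) = -3 + (o + o) = -3 + 2*o)
k(Q, a) = a - Q
(-43938 + k(D(-5, -10), 82))*(-17328 + 46027) = (-43938 + (82 - (-3 + 2*(-10))))*(-17328 + 46027) = (-43938 + (82 - (-3 - 20)))*28699 = (-43938 + (82 - 1*(-23)))*28699 = (-43938 + (82 + 23))*28699 = (-43938 + 105)*28699 = -43833*28699 = -1257963267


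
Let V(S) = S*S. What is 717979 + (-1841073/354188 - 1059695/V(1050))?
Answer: 1001295872886053/1394615250 ≈ 7.1797e+5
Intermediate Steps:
V(S) = S²
717979 + (-1841073/354188 - 1059695/V(1050)) = 717979 + (-1841073/354188 - 1059695/(1050²)) = 717979 + (-1841073*1/354188 - 1059695/1102500) = 717979 + (-1841073/354188 - 1059695*1/1102500) = 717979 + (-1841073/354188 - 30277/31500) = 717979 - 8589693697/1394615250 = 1001295872886053/1394615250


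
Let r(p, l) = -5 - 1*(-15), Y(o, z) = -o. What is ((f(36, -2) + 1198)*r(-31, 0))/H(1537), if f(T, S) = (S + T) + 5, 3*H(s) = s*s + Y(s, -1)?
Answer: 6185/393472 ≈ 0.015719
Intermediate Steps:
r(p, l) = 10 (r(p, l) = -5 + 15 = 10)
H(s) = -s/3 + s**2/3 (H(s) = (s*s - s)/3 = (s**2 - s)/3 = -s/3 + s**2/3)
f(T, S) = 5 + S + T
((f(36, -2) + 1198)*r(-31, 0))/H(1537) = (((5 - 2 + 36) + 1198)*10)/(((1/3)*1537*(-1 + 1537))) = ((39 + 1198)*10)/(((1/3)*1537*1536)) = (1237*10)/786944 = 12370*(1/786944) = 6185/393472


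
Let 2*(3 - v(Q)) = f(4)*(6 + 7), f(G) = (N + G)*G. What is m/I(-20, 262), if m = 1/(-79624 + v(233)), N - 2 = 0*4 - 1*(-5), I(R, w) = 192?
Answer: -1/15342144 ≈ -6.5180e-8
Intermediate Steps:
N = 7 (N = 2 + (0*4 - 1*(-5)) = 2 + (0 + 5) = 2 + 5 = 7)
f(G) = G*(7 + G) (f(G) = (7 + G)*G = G*(7 + G))
v(Q) = -283 (v(Q) = 3 - 4*(7 + 4)*(6 + 7)/2 = 3 - 4*11*13/2 = 3 - 22*13 = 3 - ½*572 = 3 - 286 = -283)
m = -1/79907 (m = 1/(-79624 - 283) = 1/(-79907) = -1/79907 ≈ -1.2515e-5)
m/I(-20, 262) = -1/79907/192 = -1/79907*1/192 = -1/15342144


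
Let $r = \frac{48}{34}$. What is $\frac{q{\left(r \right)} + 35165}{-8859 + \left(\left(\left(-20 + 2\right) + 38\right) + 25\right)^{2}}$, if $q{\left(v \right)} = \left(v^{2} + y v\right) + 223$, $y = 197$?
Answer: $- \frac{25642}{4913} \approx -5.2192$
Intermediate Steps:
$r = \frac{24}{17}$ ($r = 48 \cdot \frac{1}{34} = \frac{24}{17} \approx 1.4118$)
$q{\left(v \right)} = 223 + v^{2} + 197 v$ ($q{\left(v \right)} = \left(v^{2} + 197 v\right) + 223 = 223 + v^{2} + 197 v$)
$\frac{q{\left(r \right)} + 35165}{-8859 + \left(\left(\left(-20 + 2\right) + 38\right) + 25\right)^{2}} = \frac{\left(223 + \left(\frac{24}{17}\right)^{2} + 197 \cdot \frac{24}{17}\right) + 35165}{-8859 + \left(\left(\left(-20 + 2\right) + 38\right) + 25\right)^{2}} = \frac{\left(223 + \frac{576}{289} + \frac{4728}{17}\right) + 35165}{-8859 + \left(\left(-18 + 38\right) + 25\right)^{2}} = \frac{\frac{145399}{289} + 35165}{-8859 + \left(20 + 25\right)^{2}} = \frac{10308084}{289 \left(-8859 + 45^{2}\right)} = \frac{10308084}{289 \left(-8859 + 2025\right)} = \frac{10308084}{289 \left(-6834\right)} = \frac{10308084}{289} \left(- \frac{1}{6834}\right) = - \frac{25642}{4913}$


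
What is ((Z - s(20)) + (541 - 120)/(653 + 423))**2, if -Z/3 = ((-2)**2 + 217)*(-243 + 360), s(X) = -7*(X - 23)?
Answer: 6970341487622041/1157776 ≈ 6.0205e+9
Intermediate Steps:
s(X) = 161 - 7*X (s(X) = -7*(-23 + X) = 161 - 7*X)
Z = -77571 (Z = -3*((-2)**2 + 217)*(-243 + 360) = -3*(4 + 217)*117 = -663*117 = -3*25857 = -77571)
((Z - s(20)) + (541 - 120)/(653 + 423))**2 = ((-77571 - (161 - 7*20)) + (541 - 120)/(653 + 423))**2 = ((-77571 - (161 - 140)) + 421/1076)**2 = ((-77571 - 1*21) + 421*(1/1076))**2 = ((-77571 - 21) + 421/1076)**2 = (-77592 + 421/1076)**2 = (-83488571/1076)**2 = 6970341487622041/1157776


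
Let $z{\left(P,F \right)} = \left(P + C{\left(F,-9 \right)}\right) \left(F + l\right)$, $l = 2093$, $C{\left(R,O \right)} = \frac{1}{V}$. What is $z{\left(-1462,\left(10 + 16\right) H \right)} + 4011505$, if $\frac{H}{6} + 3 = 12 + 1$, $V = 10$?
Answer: $- \frac{13288157}{10} \approx -1.3288 \cdot 10^{6}$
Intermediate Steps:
$H = 60$ ($H = -18 + 6 \left(12 + 1\right) = -18 + 6 \cdot 13 = -18 + 78 = 60$)
$C{\left(R,O \right)} = \frac{1}{10}$
$z{\left(P,F \right)} = \left(2093 + F\right) \left(\frac{1}{10} + P\right)$ ($z{\left(P,F \right)} = \left(P + \frac{1}{10}\right) \left(F + 2093\right) = \left(\frac{1}{10} + P\right) \left(2093 + F\right) = \left(2093 + F\right) \left(\frac{1}{10} + P\right)$)
$z{\left(-1462,\left(10 + 16\right) H \right)} + 4011505 = \left(\frac{2093}{10} + 2093 \left(-1462\right) + \frac{\left(10 + 16\right) 60}{10} + \left(10 + 16\right) 60 \left(-1462\right)\right) + 4011505 = \left(\frac{2093}{10} - 3059966 + \frac{26 \cdot 60}{10} + 26 \cdot 60 \left(-1462\right)\right) + 4011505 = \left(\frac{2093}{10} - 3059966 + \frac{1}{10} \cdot 1560 + 1560 \left(-1462\right)\right) + 4011505 = \left(\frac{2093}{10} - 3059966 + 156 - 2280720\right) + 4011505 = - \frac{53403207}{10} + 4011505 = - \frac{13288157}{10}$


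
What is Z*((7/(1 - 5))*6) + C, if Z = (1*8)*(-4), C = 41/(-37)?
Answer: 12391/37 ≈ 334.89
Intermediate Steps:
C = -41/37 (C = 41*(-1/37) = -41/37 ≈ -1.1081)
Z = -32 (Z = 8*(-4) = -32)
Z*((7/(1 - 5))*6) + C = -32*7/(1 - 5)*6 - 41/37 = -32*7/(-4)*6 - 41/37 = -32*(-¼*7)*6 - 41/37 = -(-56)*6 - 41/37 = -32*(-21/2) - 41/37 = 336 - 41/37 = 12391/37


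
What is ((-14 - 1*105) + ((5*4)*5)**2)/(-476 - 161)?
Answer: -9881/637 ≈ -15.512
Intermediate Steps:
((-14 - 1*105) + ((5*4)*5)**2)/(-476 - 161) = ((-14 - 105) + (20*5)**2)/(-637) = (-119 + 100**2)*(-1/637) = (-119 + 10000)*(-1/637) = 9881*(-1/637) = -9881/637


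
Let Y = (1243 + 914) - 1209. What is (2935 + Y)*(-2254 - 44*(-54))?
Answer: 473726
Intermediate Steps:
Y = 948 (Y = 2157 - 1209 = 948)
(2935 + Y)*(-2254 - 44*(-54)) = (2935 + 948)*(-2254 - 44*(-54)) = 3883*(-2254 + 2376) = 3883*122 = 473726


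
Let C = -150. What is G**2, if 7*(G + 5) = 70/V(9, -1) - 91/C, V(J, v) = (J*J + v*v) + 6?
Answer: 250873921/10890000 ≈ 23.037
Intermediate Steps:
V(J, v) = 6 + J**2 + v**2 (V(J, v) = (J**2 + v**2) + 6 = 6 + J**2 + v**2)
G = -15839/3300 (G = -5 + (70/(6 + 9**2 + (-1)**2) - 91/(-150))/7 = -5 + (70/(6 + 81 + 1) - 91*(-1/150))/7 = -5 + (70/88 + 91/150)/7 = -5 + (70*(1/88) + 91/150)/7 = -5 + (35/44 + 91/150)/7 = -5 + (1/7)*(4627/3300) = -5 + 661/3300 = -15839/3300 ≈ -4.7997)
G**2 = (-15839/3300)**2 = 250873921/10890000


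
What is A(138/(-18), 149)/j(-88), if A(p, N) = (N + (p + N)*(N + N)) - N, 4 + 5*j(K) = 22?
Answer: 315880/27 ≈ 11699.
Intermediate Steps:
j(K) = 18/5 (j(K) = -4/5 + (1/5)*22 = -4/5 + 22/5 = 18/5)
A(p, N) = 2*N*(N + p) (A(p, N) = (N + (N + p)*(2*N)) - N = (N + 2*N*(N + p)) - N = 2*N*(N + p))
A(138/(-18), 149)/j(-88) = (2*149*(149 + 138/(-18)))/(18/5) = (2*149*(149 + 138*(-1/18)))*(5/18) = (2*149*(149 - 23/3))*(5/18) = (2*149*(424/3))*(5/18) = (126352/3)*(5/18) = 315880/27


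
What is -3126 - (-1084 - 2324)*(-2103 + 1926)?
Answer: -606342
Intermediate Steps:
-3126 - (-1084 - 2324)*(-2103 + 1926) = -3126 - (-3408)*(-177) = -3126 - 1*603216 = -3126 - 603216 = -606342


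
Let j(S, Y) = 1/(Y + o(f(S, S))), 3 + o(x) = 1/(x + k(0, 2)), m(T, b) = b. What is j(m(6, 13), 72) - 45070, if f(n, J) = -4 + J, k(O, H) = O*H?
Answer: -28033531/622 ≈ -45070.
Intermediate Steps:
k(O, H) = H*O
o(x) = -3 + 1/x (o(x) = -3 + 1/(x + 2*0) = -3 + 1/(x + 0) = -3 + 1/x)
j(S, Y) = 1/(-3 + Y + 1/(-4 + S)) (j(S, Y) = 1/(Y + (-3 + 1/(-4 + S))) = 1/(-3 + Y + 1/(-4 + S)))
j(m(6, 13), 72) - 45070 = (-4 + 13)/(13 - 3*13 + 72*(-4 + 13)) - 45070 = 9/(13 - 39 + 72*9) - 45070 = 9/(13 - 39 + 648) - 45070 = 9/622 - 45070 = -28033531/622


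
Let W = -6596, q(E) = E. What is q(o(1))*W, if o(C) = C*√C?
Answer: -6596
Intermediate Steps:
o(C) = C^(3/2)
q(o(1))*W = 1^(3/2)*(-6596) = 1*(-6596) = -6596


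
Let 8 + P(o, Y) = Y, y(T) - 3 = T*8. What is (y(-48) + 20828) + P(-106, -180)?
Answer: 20259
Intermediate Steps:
y(T) = 3 + 8*T (y(T) = 3 + T*8 = 3 + 8*T)
P(o, Y) = -8 + Y
(y(-48) + 20828) + P(-106, -180) = ((3 + 8*(-48)) + 20828) + (-8 - 180) = ((3 - 384) + 20828) - 188 = (-381 + 20828) - 188 = 20447 - 188 = 20259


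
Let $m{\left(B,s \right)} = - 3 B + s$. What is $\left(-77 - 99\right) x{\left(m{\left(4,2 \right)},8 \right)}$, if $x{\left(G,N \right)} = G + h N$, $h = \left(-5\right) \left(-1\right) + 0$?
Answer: $-5280$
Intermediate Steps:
$h = 5$ ($h = 5 + 0 = 5$)
$m{\left(B,s \right)} = s - 3 B$
$x{\left(G,N \right)} = G + 5 N$
$\left(-77 - 99\right) x{\left(m{\left(4,2 \right)},8 \right)} = \left(-77 - 99\right) \left(\left(2 - 12\right) + 5 \cdot 8\right) = - 176 \left(\left(2 - 12\right) + 40\right) = - 176 \left(-10 + 40\right) = \left(-176\right) 30 = -5280$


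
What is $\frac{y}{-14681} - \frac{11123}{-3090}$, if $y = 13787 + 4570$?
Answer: $\frac{106573633}{45364290} \approx 2.3493$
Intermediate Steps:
$y = 18357$
$\frac{y}{-14681} - \frac{11123}{-3090} = \frac{18357}{-14681} - \frac{11123}{-3090} = 18357 \left(- \frac{1}{14681}\right) - - \frac{11123}{3090} = - \frac{18357}{14681} + \frac{11123}{3090} = \frac{106573633}{45364290}$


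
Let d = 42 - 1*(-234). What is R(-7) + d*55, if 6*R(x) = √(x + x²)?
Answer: 15180 + √42/6 ≈ 15181.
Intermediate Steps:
R(x) = √(x + x²)/6
d = 276 (d = 42 + 234 = 276)
R(-7) + d*55 = √(-7*(1 - 7))/6 + 276*55 = √(-7*(-6))/6 + 15180 = √42/6 + 15180 = 15180 + √42/6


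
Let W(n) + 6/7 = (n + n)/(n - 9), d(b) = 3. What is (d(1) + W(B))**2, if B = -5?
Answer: 400/49 ≈ 8.1633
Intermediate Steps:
W(n) = -6/7 + 2*n/(-9 + n) (W(n) = -6/7 + (n + n)/(n - 9) = -6/7 + (2*n)/(-9 + n) = -6/7 + 2*n/(-9 + n))
(d(1) + W(B))**2 = (3 + 2*(27 + 4*(-5))/(7*(-9 - 5)))**2 = (3 + (2/7)*(27 - 20)/(-14))**2 = (3 + (2/7)*(-1/14)*7)**2 = (3 - 1/7)**2 = (20/7)**2 = 400/49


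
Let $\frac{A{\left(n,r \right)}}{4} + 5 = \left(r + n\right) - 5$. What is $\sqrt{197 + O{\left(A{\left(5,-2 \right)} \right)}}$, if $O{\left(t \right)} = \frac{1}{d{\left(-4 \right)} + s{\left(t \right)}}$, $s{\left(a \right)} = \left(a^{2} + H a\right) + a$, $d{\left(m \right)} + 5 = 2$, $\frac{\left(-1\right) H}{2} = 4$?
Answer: $\frac{\sqrt{188043190}}{977} \approx 14.036$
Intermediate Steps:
$H = -8$ ($H = \left(-2\right) 4 = -8$)
$d{\left(m \right)} = -3$ ($d{\left(m \right)} = -5 + 2 = -3$)
$s{\left(a \right)} = a^{2} - 7 a$ ($s{\left(a \right)} = \left(a^{2} - 8 a\right) + a = a^{2} - 7 a$)
$A{\left(n,r \right)} = -40 + 4 n + 4 r$ ($A{\left(n,r \right)} = -20 + 4 \left(\left(r + n\right) - 5\right) = -20 + 4 \left(\left(n + r\right) - 5\right) = -20 + 4 \left(-5 + n + r\right) = -20 + \left(-20 + 4 n + 4 r\right) = -40 + 4 n + 4 r$)
$O{\left(t \right)} = \frac{1}{-3 + t \left(-7 + t\right)}$
$\sqrt{197 + O{\left(A{\left(5,-2 \right)} \right)}} = \sqrt{197 + \frac{1}{-3 + \left(-40 + 4 \cdot 5 + 4 \left(-2\right)\right) \left(-7 + \left(-40 + 4 \cdot 5 + 4 \left(-2\right)\right)\right)}} = \sqrt{197 + \frac{1}{-3 + \left(-40 + 20 - 8\right) \left(-7 - 28\right)}} = \sqrt{197 + \frac{1}{-3 - 28 \left(-7 - 28\right)}} = \sqrt{197 + \frac{1}{-3 - -980}} = \sqrt{197 + \frac{1}{-3 + 980}} = \sqrt{197 + \frac{1}{977}} = \sqrt{\frac{192470}{977}} = \frac{\sqrt{188043190}}{977}$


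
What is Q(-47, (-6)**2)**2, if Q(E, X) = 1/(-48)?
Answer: 1/2304 ≈ 0.00043403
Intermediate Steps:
Q(E, X) = -1/48
Q(-47, (-6)**2)**2 = (-1/48)**2 = 1/2304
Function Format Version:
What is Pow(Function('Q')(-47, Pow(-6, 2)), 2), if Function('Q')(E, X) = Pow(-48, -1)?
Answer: Rational(1, 2304) ≈ 0.00043403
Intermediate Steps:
Function('Q')(E, X) = Rational(-1, 48)
Pow(Function('Q')(-47, Pow(-6, 2)), 2) = Pow(Rational(-1, 48), 2) = Rational(1, 2304)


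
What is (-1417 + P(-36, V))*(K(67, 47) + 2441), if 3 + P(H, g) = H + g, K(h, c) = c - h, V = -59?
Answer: -3667815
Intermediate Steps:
P(H, g) = -3 + H + g (P(H, g) = -3 + (H + g) = -3 + H + g)
(-1417 + P(-36, V))*(K(67, 47) + 2441) = (-1417 + (-3 - 36 - 59))*((47 - 1*67) + 2441) = (-1417 - 98)*((47 - 67) + 2441) = -1515*(-20 + 2441) = -1515*2421 = -3667815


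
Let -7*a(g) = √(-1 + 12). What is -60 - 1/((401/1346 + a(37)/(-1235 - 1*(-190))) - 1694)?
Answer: -1516865641178592021490/25281342797582490559 + 1204791140*√11/25281342797582490559 ≈ -59.999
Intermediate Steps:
a(g) = -√11/7 (a(g) = -√(-1 + 12)/7 = -√11/7)
-60 - 1/((401/1346 + a(37)/(-1235 - 1*(-190))) - 1694) = -60 - 1/((401/1346 + (-√11/7)/(-1235 - 1*(-190))) - 1694) = -60 - 1/((401*(1/1346) + (-√11/7)/(-1235 + 190)) - 1694) = -60 - 1/((401/1346 - √11/7/(-1045)) - 1694) = -60 - 1/((401/1346 - √11/7*(-1/1045)) - 1694) = -60 - 1/((401/1346 + √11/7315) - 1694) = -60 - 1/(-2279723/1346 + √11/7315)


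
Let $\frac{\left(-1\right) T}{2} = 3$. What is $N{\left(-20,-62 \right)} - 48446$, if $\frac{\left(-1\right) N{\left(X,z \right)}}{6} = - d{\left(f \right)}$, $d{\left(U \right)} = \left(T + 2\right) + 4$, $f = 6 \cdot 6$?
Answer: $-48446$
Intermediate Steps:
$T = -6$ ($T = \left(-2\right) 3 = -6$)
$f = 36$
$d{\left(U \right)} = 0$ ($d{\left(U \right)} = \left(-6 + 2\right) + 4 = -4 + 4 = 0$)
$N{\left(X,z \right)} = 0$ ($N{\left(X,z \right)} = - 6 \left(\left(-1\right) 0\right) = \left(-6\right) 0 = 0$)
$N{\left(-20,-62 \right)} - 48446 = 0 - 48446 = -48446$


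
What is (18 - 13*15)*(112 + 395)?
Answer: -89739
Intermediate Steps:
(18 - 13*15)*(112 + 395) = (18 - 195)*507 = -177*507 = -89739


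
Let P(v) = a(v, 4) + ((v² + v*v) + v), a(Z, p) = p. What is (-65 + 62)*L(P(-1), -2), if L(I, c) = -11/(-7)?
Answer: -33/7 ≈ -4.7143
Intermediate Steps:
P(v) = 4 + v + 2*v² (P(v) = 4 + ((v² + v*v) + v) = 4 + ((v² + v²) + v) = 4 + (2*v² + v) = 4 + (v + 2*v²) = 4 + v + 2*v²)
L(I, c) = 11/7 (L(I, c) = -11*(-⅐) = 11/7)
(-65 + 62)*L(P(-1), -2) = (-65 + 62)*(11/7) = -3*11/7 = -33/7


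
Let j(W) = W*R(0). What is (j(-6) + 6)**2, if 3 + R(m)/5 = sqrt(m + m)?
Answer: 9216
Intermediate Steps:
R(m) = -15 + 5*sqrt(2)*sqrt(m) (R(m) = -15 + 5*sqrt(m + m) = -15 + 5*sqrt(2*m) = -15 + 5*(sqrt(2)*sqrt(m)) = -15 + 5*sqrt(2)*sqrt(m))
j(W) = -15*W (j(W) = W*(-15 + 5*sqrt(2)*sqrt(0)) = W*(-15 + 5*sqrt(2)*0) = W*(-15 + 0) = W*(-15) = -15*W)
(j(-6) + 6)**2 = (-15*(-6) + 6)**2 = (90 + 6)**2 = 96**2 = 9216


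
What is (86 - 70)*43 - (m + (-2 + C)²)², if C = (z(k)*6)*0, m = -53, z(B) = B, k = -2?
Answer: -1713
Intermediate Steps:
C = 0 (C = -2*6*0 = -12*0 = 0)
(86 - 70)*43 - (m + (-2 + C)²)² = (86 - 70)*43 - (-53 + (-2 + 0)²)² = 16*43 - (-53 + (-2)²)² = 688 - (-53 + 4)² = 688 - 1*(-49)² = 688 - 1*2401 = 688 - 2401 = -1713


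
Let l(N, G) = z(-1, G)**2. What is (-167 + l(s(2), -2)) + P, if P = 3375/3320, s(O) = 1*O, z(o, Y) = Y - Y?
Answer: -110213/664 ≈ -165.98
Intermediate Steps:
z(o, Y) = 0
s(O) = O
l(N, G) = 0 (l(N, G) = 0**2 = 0)
P = 675/664 (P = 3375*(1/3320) = 675/664 ≈ 1.0166)
(-167 + l(s(2), -2)) + P = (-167 + 0) + 675/664 = -167 + 675/664 = -110213/664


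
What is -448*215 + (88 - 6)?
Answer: -96238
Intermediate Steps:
-448*215 + (88 - 6) = -96320 + 82 = -96238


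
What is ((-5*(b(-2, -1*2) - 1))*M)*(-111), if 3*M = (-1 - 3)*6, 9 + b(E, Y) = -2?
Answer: 53280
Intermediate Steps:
b(E, Y) = -11 (b(E, Y) = -9 - 2 = -11)
M = -8 (M = ((-1 - 3)*6)/3 = (-4*6)/3 = (⅓)*(-24) = -8)
((-5*(b(-2, -1*2) - 1))*M)*(-111) = (-5*(-11 - 1)*(-8))*(-111) = (-5*(-12)*(-8))*(-111) = (60*(-8))*(-111) = -480*(-111) = 53280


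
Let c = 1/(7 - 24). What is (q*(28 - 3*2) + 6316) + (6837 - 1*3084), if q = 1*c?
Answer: 171151/17 ≈ 10068.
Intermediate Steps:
c = -1/17 (c = 1/(-17) = -1/17 ≈ -0.058824)
q = -1/17 (q = 1*(-1/17) = -1/17 ≈ -0.058824)
(q*(28 - 3*2) + 6316) + (6837 - 1*3084) = (-(28 - 3*2)/17 + 6316) + (6837 - 1*3084) = (-(28 - 6)/17 + 6316) + (6837 - 3084) = (-(28 - 1*6)/17 + 6316) + 3753 = (-(28 - 6)/17 + 6316) + 3753 = (-1/17*22 + 6316) + 3753 = (-22/17 + 6316) + 3753 = 107350/17 + 3753 = 171151/17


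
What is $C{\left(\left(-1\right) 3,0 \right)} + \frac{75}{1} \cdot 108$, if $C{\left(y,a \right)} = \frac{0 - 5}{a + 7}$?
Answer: $\frac{56695}{7} \approx 8099.3$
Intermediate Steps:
$C{\left(y,a \right)} = - \frac{5}{7 + a}$
$C{\left(\left(-1\right) 3,0 \right)} + \frac{75}{1} \cdot 108 = - \frac{5}{7 + 0} + \frac{75}{1} \cdot 108 = - \frac{5}{7} + 75 \cdot 1 \cdot 108 = \left(-5\right) \frac{1}{7} + 75 \cdot 108 = - \frac{5}{7} + 8100 = \frac{56695}{7}$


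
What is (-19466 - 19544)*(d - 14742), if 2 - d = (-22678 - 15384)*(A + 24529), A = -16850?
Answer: -11401193595580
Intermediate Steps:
d = 292278100 (d = 2 - (-22678 - 15384)*(-16850 + 24529) = 2 - (-38062)*7679 = 2 - 1*(-292278098) = 2 + 292278098 = 292278100)
(-19466 - 19544)*(d - 14742) = (-19466 - 19544)*(292278100 - 14742) = -39010*292263358 = -11401193595580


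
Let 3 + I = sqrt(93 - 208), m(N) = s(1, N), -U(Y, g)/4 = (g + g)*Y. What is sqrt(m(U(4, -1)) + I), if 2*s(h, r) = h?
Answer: sqrt(-10 + 4*I*sqrt(115))/2 ≈ 2.0629 + 2.5992*I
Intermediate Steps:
s(h, r) = h/2
U(Y, g) = -8*Y*g (U(Y, g) = -4*(g + g)*Y = -4*2*g*Y = -8*Y*g)
m(N) = 1/2 (m(N) = (1/2)*1 = 1/2)
I = -3 + I*sqrt(115) (I = -3 + sqrt(93 - 208) = -3 + sqrt(-115) = -3 + I*sqrt(115) ≈ -3.0 + 10.724*I)
sqrt(m(U(4, -1)) + I) = sqrt(1/2 + (-3 + I*sqrt(115))) = sqrt(-5/2 + I*sqrt(115))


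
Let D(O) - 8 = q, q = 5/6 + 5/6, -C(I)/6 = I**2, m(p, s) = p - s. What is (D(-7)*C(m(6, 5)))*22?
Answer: -1276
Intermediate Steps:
C(I) = -6*I**2
q = 5/3 (q = 5*(1/6) + 5*(1/6) = 5/6 + 5/6 = 5/3 ≈ 1.6667)
D(O) = 29/3 (D(O) = 8 + 5/3 = 29/3)
(D(-7)*C(m(6, 5)))*22 = (29*(-6*(6 - 1*5)**2)/3)*22 = (29*(-6*(6 - 5)**2)/3)*22 = (29*(-6*1**2)/3)*22 = (29*(-6*1)/3)*22 = ((29/3)*(-6))*22 = -58*22 = -1276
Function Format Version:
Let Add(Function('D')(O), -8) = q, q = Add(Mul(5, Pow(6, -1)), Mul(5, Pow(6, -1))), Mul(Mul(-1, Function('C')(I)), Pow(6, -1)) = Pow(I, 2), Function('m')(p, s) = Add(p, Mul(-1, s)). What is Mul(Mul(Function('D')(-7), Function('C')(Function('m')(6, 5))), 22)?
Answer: -1276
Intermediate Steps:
Function('C')(I) = Mul(-6, Pow(I, 2))
q = Rational(5, 3) (q = Add(Mul(5, Rational(1, 6)), Mul(5, Rational(1, 6))) = Add(Rational(5, 6), Rational(5, 6)) = Rational(5, 3) ≈ 1.6667)
Function('D')(O) = Rational(29, 3) (Function('D')(O) = Add(8, Rational(5, 3)) = Rational(29, 3))
Mul(Mul(Function('D')(-7), Function('C')(Function('m')(6, 5))), 22) = Mul(Mul(Rational(29, 3), Mul(-6, Pow(Add(6, Mul(-1, 5)), 2))), 22) = Mul(Mul(Rational(29, 3), Mul(-6, Pow(Add(6, -5), 2))), 22) = Mul(Mul(Rational(29, 3), Mul(-6, Pow(1, 2))), 22) = Mul(Mul(Rational(29, 3), Mul(-6, 1)), 22) = Mul(Mul(Rational(29, 3), -6), 22) = Mul(-58, 22) = -1276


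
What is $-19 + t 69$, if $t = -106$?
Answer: $-7333$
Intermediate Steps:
$-19 + t 69 = -19 - 7314 = -7333$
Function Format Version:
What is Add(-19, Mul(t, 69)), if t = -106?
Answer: -7333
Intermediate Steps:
Add(-19, Mul(t, 69)) = Add(-19, Mul(-106, 69)) = Add(-19, -7314) = -7333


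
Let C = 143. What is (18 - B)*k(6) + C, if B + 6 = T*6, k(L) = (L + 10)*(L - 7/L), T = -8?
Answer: 5711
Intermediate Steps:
k(L) = (10 + L)*(L - 7/L)
B = -54 (B = -6 - 8*6 = -6 - 48 = -54)
(18 - B)*k(6) + C = (18 - 1*(-54))*(-7 + 6² - 70/6 + 10*6) + 143 = (18 + 54)*(-7 + 36 - 70*⅙ + 60) + 143 = 72*(-7 + 36 - 35/3 + 60) + 143 = 72*(232/3) + 143 = 5568 + 143 = 5711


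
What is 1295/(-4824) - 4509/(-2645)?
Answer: 18326141/12759480 ≈ 1.4363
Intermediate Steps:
1295/(-4824) - 4509/(-2645) = 1295*(-1/4824) - 4509*(-1/2645) = -1295/4824 + 4509/2645 = 18326141/12759480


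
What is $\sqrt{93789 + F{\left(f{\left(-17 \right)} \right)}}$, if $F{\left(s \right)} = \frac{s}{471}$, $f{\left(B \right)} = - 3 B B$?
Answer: $\frac{2 \sqrt{577939922}}{157} \approx 306.25$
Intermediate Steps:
$f{\left(B \right)} = - 3 B^{2}$
$F{\left(s \right)} = \frac{s}{471}$ ($F{\left(s \right)} = s \frac{1}{471} = \frac{s}{471}$)
$\sqrt{93789 + F{\left(f{\left(-17 \right)} \right)}} = \sqrt{93789 + \frac{\left(-3\right) \left(-17\right)^{2}}{471}} = \sqrt{93789 + \frac{\left(-3\right) 289}{471}} = \sqrt{93789 + \frac{1}{471} \left(-867\right)} = \sqrt{93789 - \frac{289}{157}} = \sqrt{\frac{14724584}{157}} = \frac{2 \sqrt{577939922}}{157}$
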